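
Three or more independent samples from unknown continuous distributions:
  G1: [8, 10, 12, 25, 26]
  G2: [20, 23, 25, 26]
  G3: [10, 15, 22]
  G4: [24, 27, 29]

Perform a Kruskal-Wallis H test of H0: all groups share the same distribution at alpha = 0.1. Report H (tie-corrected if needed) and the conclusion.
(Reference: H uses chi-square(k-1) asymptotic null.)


Step 1: Combine all N = 15 observations and assign midranks.
sorted (value, group, rank): (8,G1,1), (10,G1,2.5), (10,G3,2.5), (12,G1,4), (15,G3,5), (20,G2,6), (22,G3,7), (23,G2,8), (24,G4,9), (25,G1,10.5), (25,G2,10.5), (26,G1,12.5), (26,G2,12.5), (27,G4,14), (29,G4,15)
Step 2: Sum ranks within each group.
R_1 = 30.5 (n_1 = 5)
R_2 = 37 (n_2 = 4)
R_3 = 14.5 (n_3 = 3)
R_4 = 38 (n_4 = 3)
Step 3: H = 12/(N(N+1)) * sum(R_i^2/n_i) - 3(N+1)
     = 12/(15*16) * (30.5^2/5 + 37^2/4 + 14.5^2/3 + 38^2/3) - 3*16
     = 0.050000 * 1079.72 - 48
     = 5.985833.
Step 4: Ties present; correction factor C = 1 - 18/(15^3 - 15) = 0.994643. Corrected H = 5.985833 / 0.994643 = 6.018073.
Step 5: Under H0, H ~ chi^2(3); p-value = 0.110734.
Step 6: alpha = 0.1. fail to reject H0.

H = 6.0181, df = 3, p = 0.110734, fail to reject H0.


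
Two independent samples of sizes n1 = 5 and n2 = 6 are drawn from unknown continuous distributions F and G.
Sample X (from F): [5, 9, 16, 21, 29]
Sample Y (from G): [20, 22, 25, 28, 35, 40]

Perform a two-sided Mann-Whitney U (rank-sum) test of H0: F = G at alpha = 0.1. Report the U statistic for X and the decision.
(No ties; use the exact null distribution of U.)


Step 1: Combine and sort all 11 observations; assign midranks.
sorted (value, group): (5,X), (9,X), (16,X), (20,Y), (21,X), (22,Y), (25,Y), (28,Y), (29,X), (35,Y), (40,Y)
ranks: 5->1, 9->2, 16->3, 20->4, 21->5, 22->6, 25->7, 28->8, 29->9, 35->10, 40->11
Step 2: Rank sum for X: R1 = 1 + 2 + 3 + 5 + 9 = 20.
Step 3: U_X = R1 - n1(n1+1)/2 = 20 - 5*6/2 = 20 - 15 = 5.
       U_Y = n1*n2 - U_X = 30 - 5 = 25.
Step 4: No ties, so the exact null distribution of U (based on enumerating the C(11,5) = 462 equally likely rank assignments) gives the two-sided p-value.
Step 5: p-value = 0.082251; compare to alpha = 0.1. reject H0.

U_X = 5, p = 0.082251, reject H0 at alpha = 0.1.


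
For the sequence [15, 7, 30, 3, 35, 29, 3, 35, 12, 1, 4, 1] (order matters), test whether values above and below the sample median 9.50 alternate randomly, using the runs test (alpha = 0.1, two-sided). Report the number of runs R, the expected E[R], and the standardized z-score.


Step 1: Compute median = 9.50; label A = above, B = below.
Labels in order: ABABAABAABBB  (n_A = 6, n_B = 6)
Step 2: Count runs R = 8.
Step 3: Under H0 (random ordering), E[R] = 2*n_A*n_B/(n_A+n_B) + 1 = 2*6*6/12 + 1 = 7.0000.
        Var[R] = 2*n_A*n_B*(2*n_A*n_B - n_A - n_B) / ((n_A+n_B)^2 * (n_A+n_B-1)) = 4320/1584 = 2.7273.
        SD[R] = 1.6514.
Step 4: Continuity-corrected z = (R - 0.5 - E[R]) / SD[R] = (8 - 0.5 - 7.0000) / 1.6514 = 0.3028.
Step 5: Two-sided p-value via normal approximation = 2*(1 - Phi(|z|)) = 0.762069.
Step 6: alpha = 0.1. fail to reject H0.

R = 8, z = 0.3028, p = 0.762069, fail to reject H0.


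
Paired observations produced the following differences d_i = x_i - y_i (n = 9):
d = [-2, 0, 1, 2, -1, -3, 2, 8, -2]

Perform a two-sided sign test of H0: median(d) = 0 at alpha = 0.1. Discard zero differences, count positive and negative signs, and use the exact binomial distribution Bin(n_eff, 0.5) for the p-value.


Step 1: Discard zero differences. Original n = 9; n_eff = number of nonzero differences = 8.
Nonzero differences (with sign): -2, +1, +2, -1, -3, +2, +8, -2
Step 2: Count signs: positive = 4, negative = 4.
Step 3: Under H0: P(positive) = 0.5, so the number of positives S ~ Bin(8, 0.5).
Step 4: Two-sided exact p-value = sum of Bin(8,0.5) probabilities at or below the observed probability = 1.000000.
Step 5: alpha = 0.1. fail to reject H0.

n_eff = 8, pos = 4, neg = 4, p = 1.000000, fail to reject H0.


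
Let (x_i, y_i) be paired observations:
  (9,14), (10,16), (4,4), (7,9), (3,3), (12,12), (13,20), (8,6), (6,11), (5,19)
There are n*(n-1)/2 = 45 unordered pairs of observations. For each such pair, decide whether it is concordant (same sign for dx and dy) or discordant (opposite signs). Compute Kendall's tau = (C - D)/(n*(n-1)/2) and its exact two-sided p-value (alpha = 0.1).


Step 1: Enumerate the 45 unordered pairs (i,j) with i<j and classify each by sign(x_j-x_i) * sign(y_j-y_i).
  (1,2):dx=+1,dy=+2->C; (1,3):dx=-5,dy=-10->C; (1,4):dx=-2,dy=-5->C; (1,5):dx=-6,dy=-11->C
  (1,6):dx=+3,dy=-2->D; (1,7):dx=+4,dy=+6->C; (1,8):dx=-1,dy=-8->C; (1,9):dx=-3,dy=-3->C
  (1,10):dx=-4,dy=+5->D; (2,3):dx=-6,dy=-12->C; (2,4):dx=-3,dy=-7->C; (2,5):dx=-7,dy=-13->C
  (2,6):dx=+2,dy=-4->D; (2,7):dx=+3,dy=+4->C; (2,8):dx=-2,dy=-10->C; (2,9):dx=-4,dy=-5->C
  (2,10):dx=-5,dy=+3->D; (3,4):dx=+3,dy=+5->C; (3,5):dx=-1,dy=-1->C; (3,6):dx=+8,dy=+8->C
  (3,7):dx=+9,dy=+16->C; (3,8):dx=+4,dy=+2->C; (3,9):dx=+2,dy=+7->C; (3,10):dx=+1,dy=+15->C
  (4,5):dx=-4,dy=-6->C; (4,6):dx=+5,dy=+3->C; (4,7):dx=+6,dy=+11->C; (4,8):dx=+1,dy=-3->D
  (4,9):dx=-1,dy=+2->D; (4,10):dx=-2,dy=+10->D; (5,6):dx=+9,dy=+9->C; (5,7):dx=+10,dy=+17->C
  (5,8):dx=+5,dy=+3->C; (5,9):dx=+3,dy=+8->C; (5,10):dx=+2,dy=+16->C; (6,7):dx=+1,dy=+8->C
  (6,8):dx=-4,dy=-6->C; (6,9):dx=-6,dy=-1->C; (6,10):dx=-7,dy=+7->D; (7,8):dx=-5,dy=-14->C
  (7,9):dx=-7,dy=-9->C; (7,10):dx=-8,dy=-1->C; (8,9):dx=-2,dy=+5->D; (8,10):dx=-3,dy=+13->D
  (9,10):dx=-1,dy=+8->D
Step 2: C = 34, D = 11, total pairs = 45.
Step 3: tau = (C - D)/(n(n-1)/2) = (34 - 11)/45 = 0.511111.
Step 4: Exact two-sided p-value (enumerate n! = 3628800 permutations of y under H0): p = 0.046623.
Step 5: alpha = 0.1. reject H0.

tau_b = 0.5111 (C=34, D=11), p = 0.046623, reject H0.


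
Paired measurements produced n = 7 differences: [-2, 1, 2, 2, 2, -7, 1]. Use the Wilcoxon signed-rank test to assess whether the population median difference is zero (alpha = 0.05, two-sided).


Step 1: Drop any zero differences (none here) and take |d_i|.
|d| = [2, 1, 2, 2, 2, 7, 1]
Step 2: Midrank |d_i| (ties get averaged ranks).
ranks: |2|->4.5, |1|->1.5, |2|->4.5, |2|->4.5, |2|->4.5, |7|->7, |1|->1.5
Step 3: Attach original signs; sum ranks with positive sign and with negative sign.
W+ = 1.5 + 4.5 + 4.5 + 4.5 + 1.5 = 16.5
W- = 4.5 + 7 = 11.5
(Check: W+ + W- = 28 should equal n(n+1)/2 = 28.)
Step 4: Test statistic W = min(W+, W-) = 11.5.
Step 5: Ties in |d|, so use the tie-corrected normal approximation.
        E[W] = n(n+1)/4 = 7*8/4 = 14.
        Tie groups: |d|=1 (t=2), |d|=2 (t=4); sum(t^3 - t) = 66.
        Var[W] = n(n+1)(2n+1)/24 - sum(t^3-t)/48 = 840/24 - 66/48 = 33.625.
        z = (W - E[W]) / sqrt(Var[W]) = (11.5 - 14) / 5.7987 = -0.4311.
        Two-sided p = 2*Phi(z) = 0.666373.
Step 6: alpha = 0.05. fail to reject H0.

W+ = 16.5, W- = 11.5, W = min = 11.5, p = 0.666373, fail to reject H0.


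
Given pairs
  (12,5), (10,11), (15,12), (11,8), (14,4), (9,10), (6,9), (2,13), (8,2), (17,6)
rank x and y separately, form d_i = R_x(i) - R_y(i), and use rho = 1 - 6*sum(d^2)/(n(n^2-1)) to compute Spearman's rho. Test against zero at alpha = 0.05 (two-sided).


Step 1: Rank x and y separately (midranks; no ties here).
rank(x): 12->7, 10->5, 15->9, 11->6, 14->8, 9->4, 6->2, 2->1, 8->3, 17->10
rank(y): 5->3, 11->8, 12->9, 8->5, 4->2, 10->7, 9->6, 13->10, 2->1, 6->4
Step 2: d_i = R_x(i) - R_y(i); compute d_i^2.
  (7-3)^2=16, (5-8)^2=9, (9-9)^2=0, (6-5)^2=1, (8-2)^2=36, (4-7)^2=9, (2-6)^2=16, (1-10)^2=81, (3-1)^2=4, (10-4)^2=36
sum(d^2) = 208.
Step 3: rho = 1 - 6*208 / (10*(10^2 - 1)) = 1 - 1248/990 = -0.260606.
Step 4: Under H0, t = rho * sqrt((n-2)/(1-rho^2)) = -0.7635 ~ t(8).
Step 5: Two-sided p-value from the t-distribution with 8 df = 0.467089.
Step 6: alpha = 0.05. fail to reject H0.

rho = -0.2606, p = 0.467089, fail to reject H0 at alpha = 0.05.


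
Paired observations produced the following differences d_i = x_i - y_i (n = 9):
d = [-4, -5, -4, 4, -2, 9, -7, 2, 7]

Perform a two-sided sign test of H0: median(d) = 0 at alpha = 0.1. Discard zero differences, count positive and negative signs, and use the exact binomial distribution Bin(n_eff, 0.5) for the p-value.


Step 1: Discard zero differences. Original n = 9; n_eff = number of nonzero differences = 9.
Nonzero differences (with sign): -4, -5, -4, +4, -2, +9, -7, +2, +7
Step 2: Count signs: positive = 4, negative = 5.
Step 3: Under H0: P(positive) = 0.5, so the number of positives S ~ Bin(9, 0.5).
Step 4: Two-sided exact p-value = sum of Bin(9,0.5) probabilities at or below the observed probability = 1.000000.
Step 5: alpha = 0.1. fail to reject H0.

n_eff = 9, pos = 4, neg = 5, p = 1.000000, fail to reject H0.


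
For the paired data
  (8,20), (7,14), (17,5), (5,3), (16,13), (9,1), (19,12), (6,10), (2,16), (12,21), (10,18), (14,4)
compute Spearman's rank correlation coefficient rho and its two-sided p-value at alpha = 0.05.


Step 1: Rank x and y separately (midranks; no ties here).
rank(x): 8->5, 7->4, 17->11, 5->2, 16->10, 9->6, 19->12, 6->3, 2->1, 12->8, 10->7, 14->9
rank(y): 20->11, 14->8, 5->4, 3->2, 13->7, 1->1, 12->6, 10->5, 16->9, 21->12, 18->10, 4->3
Step 2: d_i = R_x(i) - R_y(i); compute d_i^2.
  (5-11)^2=36, (4-8)^2=16, (11-4)^2=49, (2-2)^2=0, (10-7)^2=9, (6-1)^2=25, (12-6)^2=36, (3-5)^2=4, (1-9)^2=64, (8-12)^2=16, (7-10)^2=9, (9-3)^2=36
sum(d^2) = 300.
Step 3: rho = 1 - 6*300 / (12*(12^2 - 1)) = 1 - 1800/1716 = -0.048951.
Step 4: Under H0, t = rho * sqrt((n-2)/(1-rho^2)) = -0.1550 ~ t(10).
Step 5: Two-sided p-value from the t-distribution with 10 df = 0.879919.
Step 6: alpha = 0.05. fail to reject H0.

rho = -0.0490, p = 0.879919, fail to reject H0 at alpha = 0.05.


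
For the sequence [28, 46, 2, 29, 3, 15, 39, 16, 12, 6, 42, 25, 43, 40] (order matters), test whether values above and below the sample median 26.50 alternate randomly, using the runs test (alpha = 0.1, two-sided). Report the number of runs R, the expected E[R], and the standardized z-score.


Step 1: Compute median = 26.50; label A = above, B = below.
Labels in order: AABABBABBBABAA  (n_A = 7, n_B = 7)
Step 2: Count runs R = 9.
Step 3: Under H0 (random ordering), E[R] = 2*n_A*n_B/(n_A+n_B) + 1 = 2*7*7/14 + 1 = 8.0000.
        Var[R] = 2*n_A*n_B*(2*n_A*n_B - n_A - n_B) / ((n_A+n_B)^2 * (n_A+n_B-1)) = 8232/2548 = 3.2308.
        SD[R] = 1.7974.
Step 4: Continuity-corrected z = (R - 0.5 - E[R]) / SD[R] = (9 - 0.5 - 8.0000) / 1.7974 = 0.2782.
Step 5: Two-sided p-value via normal approximation = 2*(1 - Phi(|z|)) = 0.780879.
Step 6: alpha = 0.1. fail to reject H0.

R = 9, z = 0.2782, p = 0.780879, fail to reject H0.


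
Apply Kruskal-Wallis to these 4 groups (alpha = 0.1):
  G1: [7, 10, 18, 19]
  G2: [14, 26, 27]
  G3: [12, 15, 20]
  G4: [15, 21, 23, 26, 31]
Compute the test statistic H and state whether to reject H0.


Step 1: Combine all N = 15 observations and assign midranks.
sorted (value, group, rank): (7,G1,1), (10,G1,2), (12,G3,3), (14,G2,4), (15,G3,5.5), (15,G4,5.5), (18,G1,7), (19,G1,8), (20,G3,9), (21,G4,10), (23,G4,11), (26,G2,12.5), (26,G4,12.5), (27,G2,14), (31,G4,15)
Step 2: Sum ranks within each group.
R_1 = 18 (n_1 = 4)
R_2 = 30.5 (n_2 = 3)
R_3 = 17.5 (n_3 = 3)
R_4 = 54 (n_4 = 5)
Step 3: H = 12/(N(N+1)) * sum(R_i^2/n_i) - 3(N+1)
     = 12/(15*16) * (18^2/4 + 30.5^2/3 + 17.5^2/3 + 54^2/5) - 3*16
     = 0.050000 * 1076.37 - 48
     = 5.818333.
Step 4: Ties present; correction factor C = 1 - 12/(15^3 - 15) = 0.996429. Corrected H = 5.818333 / 0.996429 = 5.839188.
Step 5: Under H0, H ~ chi^2(3); p-value = 0.119702.
Step 6: alpha = 0.1. fail to reject H0.

H = 5.8392, df = 3, p = 0.119702, fail to reject H0.


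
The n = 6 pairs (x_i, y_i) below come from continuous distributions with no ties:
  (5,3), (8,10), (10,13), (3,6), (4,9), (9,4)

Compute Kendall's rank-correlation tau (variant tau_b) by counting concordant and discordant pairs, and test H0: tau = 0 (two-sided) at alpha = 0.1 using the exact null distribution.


Step 1: Enumerate the 15 unordered pairs (i,j) with i<j and classify each by sign(x_j-x_i) * sign(y_j-y_i).
  (1,2):dx=+3,dy=+7->C; (1,3):dx=+5,dy=+10->C; (1,4):dx=-2,dy=+3->D; (1,5):dx=-1,dy=+6->D
  (1,6):dx=+4,dy=+1->C; (2,3):dx=+2,dy=+3->C; (2,4):dx=-5,dy=-4->C; (2,5):dx=-4,dy=-1->C
  (2,6):dx=+1,dy=-6->D; (3,4):dx=-7,dy=-7->C; (3,5):dx=-6,dy=-4->C; (3,6):dx=-1,dy=-9->C
  (4,5):dx=+1,dy=+3->C; (4,6):dx=+6,dy=-2->D; (5,6):dx=+5,dy=-5->D
Step 2: C = 10, D = 5, total pairs = 15.
Step 3: tau = (C - D)/(n(n-1)/2) = (10 - 5)/15 = 0.333333.
Step 4: Exact two-sided p-value (enumerate n! = 720 permutations of y under H0): p = 0.469444.
Step 5: alpha = 0.1. fail to reject H0.

tau_b = 0.3333 (C=10, D=5), p = 0.469444, fail to reject H0.


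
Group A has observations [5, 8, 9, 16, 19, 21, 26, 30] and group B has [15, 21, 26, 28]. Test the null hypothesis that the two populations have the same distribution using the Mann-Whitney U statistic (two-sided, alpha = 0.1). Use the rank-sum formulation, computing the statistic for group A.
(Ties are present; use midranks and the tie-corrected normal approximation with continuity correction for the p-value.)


Step 1: Combine and sort all 12 observations; assign midranks.
sorted (value, group): (5,X), (8,X), (9,X), (15,Y), (16,X), (19,X), (21,X), (21,Y), (26,X), (26,Y), (28,Y), (30,X)
ranks: 5->1, 8->2, 9->3, 15->4, 16->5, 19->6, 21->7.5, 21->7.5, 26->9.5, 26->9.5, 28->11, 30->12
Step 2: Rank sum for X: R1 = 1 + 2 + 3 + 5 + 6 + 7.5 + 9.5 + 12 = 46.
Step 3: U_X = R1 - n1(n1+1)/2 = 46 - 8*9/2 = 46 - 36 = 10.
       U_Y = n1*n2 - U_X = 32 - 10 = 22.
Step 4: Ties are present, so use the tie-corrected normal approximation (with continuity correction) for the p-value.
Step 5: p-value = 0.348547; compare to alpha = 0.1. fail to reject H0.

U_X = 10, p = 0.348547, fail to reject H0 at alpha = 0.1.


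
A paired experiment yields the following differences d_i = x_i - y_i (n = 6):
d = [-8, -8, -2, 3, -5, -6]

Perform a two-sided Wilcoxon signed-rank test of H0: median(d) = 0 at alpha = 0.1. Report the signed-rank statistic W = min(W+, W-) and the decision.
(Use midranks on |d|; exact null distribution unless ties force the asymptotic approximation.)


Step 1: Drop any zero differences (none here) and take |d_i|.
|d| = [8, 8, 2, 3, 5, 6]
Step 2: Midrank |d_i| (ties get averaged ranks).
ranks: |8|->5.5, |8|->5.5, |2|->1, |3|->2, |5|->3, |6|->4
Step 3: Attach original signs; sum ranks with positive sign and with negative sign.
W+ = 2 = 2
W- = 5.5 + 5.5 + 1 + 3 + 4 = 19
(Check: W+ + W- = 21 should equal n(n+1)/2 = 21.)
Step 4: Test statistic W = min(W+, W-) = 2.
Step 5: Ties in |d|, so use the tie-corrected normal approximation.
        E[W] = n(n+1)/4 = 6*7/4 = 10.5.
        Tie groups: |d|=8 (t=2); sum(t^3 - t) = 6.
        Var[W] = n(n+1)(2n+1)/24 - sum(t^3-t)/48 = 546/24 - 6/48 = 22.625.
        z = (W - E[W]) / sqrt(Var[W]) = (2 - 10.5) / 4.7566 = -1.7870.
        Two-sided p = 2*Phi(z) = 0.073937.
Step 6: alpha = 0.1. reject H0.

W+ = 2, W- = 19, W = min = 2, p = 0.073937, reject H0.


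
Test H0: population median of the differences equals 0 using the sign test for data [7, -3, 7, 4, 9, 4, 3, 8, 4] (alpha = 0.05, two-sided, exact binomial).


Step 1: Discard zero differences. Original n = 9; n_eff = number of nonzero differences = 9.
Nonzero differences (with sign): +7, -3, +7, +4, +9, +4, +3, +8, +4
Step 2: Count signs: positive = 8, negative = 1.
Step 3: Under H0: P(positive) = 0.5, so the number of positives S ~ Bin(9, 0.5).
Step 4: Two-sided exact p-value = sum of Bin(9,0.5) probabilities at or below the observed probability = 0.039062.
Step 5: alpha = 0.05. reject H0.

n_eff = 9, pos = 8, neg = 1, p = 0.039062, reject H0.


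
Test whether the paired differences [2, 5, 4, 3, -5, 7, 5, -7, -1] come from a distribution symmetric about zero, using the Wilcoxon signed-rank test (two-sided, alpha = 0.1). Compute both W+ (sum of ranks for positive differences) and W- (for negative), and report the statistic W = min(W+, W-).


Step 1: Drop any zero differences (none here) and take |d_i|.
|d| = [2, 5, 4, 3, 5, 7, 5, 7, 1]
Step 2: Midrank |d_i| (ties get averaged ranks).
ranks: |2|->2, |5|->6, |4|->4, |3|->3, |5|->6, |7|->8.5, |5|->6, |7|->8.5, |1|->1
Step 3: Attach original signs; sum ranks with positive sign and with negative sign.
W+ = 2 + 6 + 4 + 3 + 8.5 + 6 = 29.5
W- = 6 + 8.5 + 1 = 15.5
(Check: W+ + W- = 45 should equal n(n+1)/2 = 45.)
Step 4: Test statistic W = min(W+, W-) = 15.5.
Step 5: Ties in |d|, so use the tie-corrected normal approximation.
        E[W] = n(n+1)/4 = 9*10/4 = 22.5.
        Tie groups: |d|=5 (t=3), |d|=7 (t=2); sum(t^3 - t) = 30.
        Var[W] = n(n+1)(2n+1)/24 - sum(t^3-t)/48 = 1710/24 - 30/48 = 70.625.
        z = (W - E[W]) / sqrt(Var[W]) = (15.5 - 22.5) / 8.4039 = -0.8329.
        Two-sided p = 2*Phi(z) = 0.404873.
Step 6: alpha = 0.1. fail to reject H0.

W+ = 29.5, W- = 15.5, W = min = 15.5, p = 0.404873, fail to reject H0.


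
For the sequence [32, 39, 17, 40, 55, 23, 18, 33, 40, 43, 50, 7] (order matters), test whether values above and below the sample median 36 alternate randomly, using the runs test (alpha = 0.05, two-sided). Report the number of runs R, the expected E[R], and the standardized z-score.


Step 1: Compute median = 36; label A = above, B = below.
Labels in order: BABAABBBAAAB  (n_A = 6, n_B = 6)
Step 2: Count runs R = 7.
Step 3: Under H0 (random ordering), E[R] = 2*n_A*n_B/(n_A+n_B) + 1 = 2*6*6/12 + 1 = 7.0000.
        Var[R] = 2*n_A*n_B*(2*n_A*n_B - n_A - n_B) / ((n_A+n_B)^2 * (n_A+n_B-1)) = 4320/1584 = 2.7273.
        SD[R] = 1.6514.
Step 4: R = E[R], so z = 0 with no continuity correction.
Step 5: Two-sided p-value via normal approximation = 2*(1 - Phi(|z|)) = 1.000000.
Step 6: alpha = 0.05. fail to reject H0.

R = 7, z = 0.0000, p = 1.000000, fail to reject H0.


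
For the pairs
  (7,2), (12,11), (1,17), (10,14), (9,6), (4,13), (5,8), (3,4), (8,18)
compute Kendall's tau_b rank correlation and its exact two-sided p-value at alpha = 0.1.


Step 1: Enumerate the 36 unordered pairs (i,j) with i<j and classify each by sign(x_j-x_i) * sign(y_j-y_i).
  (1,2):dx=+5,dy=+9->C; (1,3):dx=-6,dy=+15->D; (1,4):dx=+3,dy=+12->C; (1,5):dx=+2,dy=+4->C
  (1,6):dx=-3,dy=+11->D; (1,7):dx=-2,dy=+6->D; (1,8):dx=-4,dy=+2->D; (1,9):dx=+1,dy=+16->C
  (2,3):dx=-11,dy=+6->D; (2,4):dx=-2,dy=+3->D; (2,5):dx=-3,dy=-5->C; (2,6):dx=-8,dy=+2->D
  (2,7):dx=-7,dy=-3->C; (2,8):dx=-9,dy=-7->C; (2,9):dx=-4,dy=+7->D; (3,4):dx=+9,dy=-3->D
  (3,5):dx=+8,dy=-11->D; (3,6):dx=+3,dy=-4->D; (3,7):dx=+4,dy=-9->D; (3,8):dx=+2,dy=-13->D
  (3,9):dx=+7,dy=+1->C; (4,5):dx=-1,dy=-8->C; (4,6):dx=-6,dy=-1->C; (4,7):dx=-5,dy=-6->C
  (4,8):dx=-7,dy=-10->C; (4,9):dx=-2,dy=+4->D; (5,6):dx=-5,dy=+7->D; (5,7):dx=-4,dy=+2->D
  (5,8):dx=-6,dy=-2->C; (5,9):dx=-1,dy=+12->D; (6,7):dx=+1,dy=-5->D; (6,8):dx=-1,dy=-9->C
  (6,9):dx=+4,dy=+5->C; (7,8):dx=-2,dy=-4->C; (7,9):dx=+3,dy=+10->C; (8,9):dx=+5,dy=+14->C
Step 2: C = 18, D = 18, total pairs = 36.
Step 3: tau = (C - D)/(n(n-1)/2) = (18 - 18)/36 = 0.000000.
Step 4: Exact two-sided p-value (enumerate n! = 362880 permutations of y under H0): p = 1.000000.
Step 5: alpha = 0.1. fail to reject H0.

tau_b = 0.0000 (C=18, D=18), p = 1.000000, fail to reject H0.


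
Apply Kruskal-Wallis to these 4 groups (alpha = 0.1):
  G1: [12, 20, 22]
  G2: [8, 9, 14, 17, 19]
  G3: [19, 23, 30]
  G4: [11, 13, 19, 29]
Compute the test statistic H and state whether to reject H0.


Step 1: Combine all N = 15 observations and assign midranks.
sorted (value, group, rank): (8,G2,1), (9,G2,2), (11,G4,3), (12,G1,4), (13,G4,5), (14,G2,6), (17,G2,7), (19,G2,9), (19,G3,9), (19,G4,9), (20,G1,11), (22,G1,12), (23,G3,13), (29,G4,14), (30,G3,15)
Step 2: Sum ranks within each group.
R_1 = 27 (n_1 = 3)
R_2 = 25 (n_2 = 5)
R_3 = 37 (n_3 = 3)
R_4 = 31 (n_4 = 4)
Step 3: H = 12/(N(N+1)) * sum(R_i^2/n_i) - 3(N+1)
     = 12/(15*16) * (27^2/3 + 25^2/5 + 37^2/3 + 31^2/4) - 3*16
     = 0.050000 * 1064.58 - 48
     = 5.229167.
Step 4: Ties present; correction factor C = 1 - 24/(15^3 - 15) = 0.992857. Corrected H = 5.229167 / 0.992857 = 5.266787.
Step 5: Under H0, H ~ chi^2(3); p-value = 0.153272.
Step 6: alpha = 0.1. fail to reject H0.

H = 5.2668, df = 3, p = 0.153272, fail to reject H0.


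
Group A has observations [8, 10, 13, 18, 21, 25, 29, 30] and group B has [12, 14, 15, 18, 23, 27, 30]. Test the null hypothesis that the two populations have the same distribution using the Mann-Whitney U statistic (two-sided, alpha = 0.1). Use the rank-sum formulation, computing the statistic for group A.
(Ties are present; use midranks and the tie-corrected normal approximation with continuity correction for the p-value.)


Step 1: Combine and sort all 15 observations; assign midranks.
sorted (value, group): (8,X), (10,X), (12,Y), (13,X), (14,Y), (15,Y), (18,X), (18,Y), (21,X), (23,Y), (25,X), (27,Y), (29,X), (30,X), (30,Y)
ranks: 8->1, 10->2, 12->3, 13->4, 14->5, 15->6, 18->7.5, 18->7.5, 21->9, 23->10, 25->11, 27->12, 29->13, 30->14.5, 30->14.5
Step 2: Rank sum for X: R1 = 1 + 2 + 4 + 7.5 + 9 + 11 + 13 + 14.5 = 62.
Step 3: U_X = R1 - n1(n1+1)/2 = 62 - 8*9/2 = 62 - 36 = 26.
       U_Y = n1*n2 - U_X = 56 - 26 = 30.
Step 4: Ties are present, so use the tie-corrected normal approximation (with continuity correction) for the p-value.
Step 5: p-value = 0.861942; compare to alpha = 0.1. fail to reject H0.

U_X = 26, p = 0.861942, fail to reject H0 at alpha = 0.1.


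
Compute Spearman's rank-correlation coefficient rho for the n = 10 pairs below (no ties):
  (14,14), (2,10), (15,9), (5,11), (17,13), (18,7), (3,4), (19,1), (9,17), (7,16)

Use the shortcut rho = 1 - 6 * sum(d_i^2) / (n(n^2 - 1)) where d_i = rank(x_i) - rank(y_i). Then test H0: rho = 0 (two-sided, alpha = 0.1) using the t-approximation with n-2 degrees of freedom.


Step 1: Rank x and y separately (midranks; no ties here).
rank(x): 14->6, 2->1, 15->7, 5->3, 17->8, 18->9, 3->2, 19->10, 9->5, 7->4
rank(y): 14->8, 10->5, 9->4, 11->6, 13->7, 7->3, 4->2, 1->1, 17->10, 16->9
Step 2: d_i = R_x(i) - R_y(i); compute d_i^2.
  (6-8)^2=4, (1-5)^2=16, (7-4)^2=9, (3-6)^2=9, (8-7)^2=1, (9-3)^2=36, (2-2)^2=0, (10-1)^2=81, (5-10)^2=25, (4-9)^2=25
sum(d^2) = 206.
Step 3: rho = 1 - 6*206 / (10*(10^2 - 1)) = 1 - 1236/990 = -0.248485.
Step 4: Under H0, t = rho * sqrt((n-2)/(1-rho^2)) = -0.7256 ~ t(8).
Step 5: Two-sided p-value from the t-distribution with 8 df = 0.488776.
Step 6: alpha = 0.1. fail to reject H0.

rho = -0.2485, p = 0.488776, fail to reject H0 at alpha = 0.1.


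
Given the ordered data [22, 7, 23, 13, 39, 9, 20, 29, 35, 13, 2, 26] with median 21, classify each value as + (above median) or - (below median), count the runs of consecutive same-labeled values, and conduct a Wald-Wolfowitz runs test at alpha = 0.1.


Step 1: Compute median = 21; label A = above, B = below.
Labels in order: ABABABBAABBA  (n_A = 6, n_B = 6)
Step 2: Count runs R = 9.
Step 3: Under H0 (random ordering), E[R] = 2*n_A*n_B/(n_A+n_B) + 1 = 2*6*6/12 + 1 = 7.0000.
        Var[R] = 2*n_A*n_B*(2*n_A*n_B - n_A - n_B) / ((n_A+n_B)^2 * (n_A+n_B-1)) = 4320/1584 = 2.7273.
        SD[R] = 1.6514.
Step 4: Continuity-corrected z = (R - 0.5 - E[R]) / SD[R] = (9 - 0.5 - 7.0000) / 1.6514 = 0.9083.
Step 5: Two-sided p-value via normal approximation = 2*(1 - Phi(|z|)) = 0.363722.
Step 6: alpha = 0.1. fail to reject H0.

R = 9, z = 0.9083, p = 0.363722, fail to reject H0.


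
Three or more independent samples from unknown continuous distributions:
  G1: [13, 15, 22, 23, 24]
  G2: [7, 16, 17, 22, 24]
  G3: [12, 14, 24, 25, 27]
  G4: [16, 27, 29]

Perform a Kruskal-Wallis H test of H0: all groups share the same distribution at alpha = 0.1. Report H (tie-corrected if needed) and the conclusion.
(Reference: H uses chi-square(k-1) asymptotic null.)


Step 1: Combine all N = 18 observations and assign midranks.
sorted (value, group, rank): (7,G2,1), (12,G3,2), (13,G1,3), (14,G3,4), (15,G1,5), (16,G2,6.5), (16,G4,6.5), (17,G2,8), (22,G1,9.5), (22,G2,9.5), (23,G1,11), (24,G1,13), (24,G2,13), (24,G3,13), (25,G3,15), (27,G3,16.5), (27,G4,16.5), (29,G4,18)
Step 2: Sum ranks within each group.
R_1 = 41.5 (n_1 = 5)
R_2 = 38 (n_2 = 5)
R_3 = 50.5 (n_3 = 5)
R_4 = 41 (n_4 = 3)
Step 3: H = 12/(N(N+1)) * sum(R_i^2/n_i) - 3(N+1)
     = 12/(18*19) * (41.5^2/5 + 38^2/5 + 50.5^2/5 + 41^2/3) - 3*19
     = 0.035088 * 1703.63 - 57
     = 2.776608.
Step 4: Ties present; correction factor C = 1 - 42/(18^3 - 18) = 0.992776. Corrected H = 2.776608 / 0.992776 = 2.796812.
Step 5: Under H0, H ~ chi^2(3); p-value = 0.424025.
Step 6: alpha = 0.1. fail to reject H0.

H = 2.7968, df = 3, p = 0.424025, fail to reject H0.


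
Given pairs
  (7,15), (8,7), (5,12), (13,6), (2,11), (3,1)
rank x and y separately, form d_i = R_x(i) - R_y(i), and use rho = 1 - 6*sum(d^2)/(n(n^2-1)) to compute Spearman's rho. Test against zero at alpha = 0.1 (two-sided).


Step 1: Rank x and y separately (midranks; no ties here).
rank(x): 7->4, 8->5, 5->3, 13->6, 2->1, 3->2
rank(y): 15->6, 7->3, 12->5, 6->2, 11->4, 1->1
Step 2: d_i = R_x(i) - R_y(i); compute d_i^2.
  (4-6)^2=4, (5-3)^2=4, (3-5)^2=4, (6-2)^2=16, (1-4)^2=9, (2-1)^2=1
sum(d^2) = 38.
Step 3: rho = 1 - 6*38 / (6*(6^2 - 1)) = 1 - 228/210 = -0.085714.
Step 4: Under H0, t = rho * sqrt((n-2)/(1-rho^2)) = -0.1721 ~ t(4).
Step 5: Two-sided p-value from the t-distribution with 4 df = 0.871743.
Step 6: alpha = 0.1. fail to reject H0.

rho = -0.0857, p = 0.871743, fail to reject H0 at alpha = 0.1.


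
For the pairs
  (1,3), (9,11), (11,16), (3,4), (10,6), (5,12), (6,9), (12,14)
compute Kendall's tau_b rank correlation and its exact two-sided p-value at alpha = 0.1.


Step 1: Enumerate the 28 unordered pairs (i,j) with i<j and classify each by sign(x_j-x_i) * sign(y_j-y_i).
  (1,2):dx=+8,dy=+8->C; (1,3):dx=+10,dy=+13->C; (1,4):dx=+2,dy=+1->C; (1,5):dx=+9,dy=+3->C
  (1,6):dx=+4,dy=+9->C; (1,7):dx=+5,dy=+6->C; (1,8):dx=+11,dy=+11->C; (2,3):dx=+2,dy=+5->C
  (2,4):dx=-6,dy=-7->C; (2,5):dx=+1,dy=-5->D; (2,6):dx=-4,dy=+1->D; (2,7):dx=-3,dy=-2->C
  (2,8):dx=+3,dy=+3->C; (3,4):dx=-8,dy=-12->C; (3,5):dx=-1,dy=-10->C; (3,6):dx=-6,dy=-4->C
  (3,7):dx=-5,dy=-7->C; (3,8):dx=+1,dy=-2->D; (4,5):dx=+7,dy=+2->C; (4,6):dx=+2,dy=+8->C
  (4,7):dx=+3,dy=+5->C; (4,8):dx=+9,dy=+10->C; (5,6):dx=-5,dy=+6->D; (5,7):dx=-4,dy=+3->D
  (5,8):dx=+2,dy=+8->C; (6,7):dx=+1,dy=-3->D; (6,8):dx=+7,dy=+2->C; (7,8):dx=+6,dy=+5->C
Step 2: C = 22, D = 6, total pairs = 28.
Step 3: tau = (C - D)/(n(n-1)/2) = (22 - 6)/28 = 0.571429.
Step 4: Exact two-sided p-value (enumerate n! = 40320 permutations of y under H0): p = 0.061012.
Step 5: alpha = 0.1. reject H0.

tau_b = 0.5714 (C=22, D=6), p = 0.061012, reject H0.


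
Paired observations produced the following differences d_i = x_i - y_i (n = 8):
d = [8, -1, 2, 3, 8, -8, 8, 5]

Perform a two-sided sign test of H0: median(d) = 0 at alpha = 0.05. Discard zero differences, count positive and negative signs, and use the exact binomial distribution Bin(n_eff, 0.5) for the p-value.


Step 1: Discard zero differences. Original n = 8; n_eff = number of nonzero differences = 8.
Nonzero differences (with sign): +8, -1, +2, +3, +8, -8, +8, +5
Step 2: Count signs: positive = 6, negative = 2.
Step 3: Under H0: P(positive) = 0.5, so the number of positives S ~ Bin(8, 0.5).
Step 4: Two-sided exact p-value = sum of Bin(8,0.5) probabilities at or below the observed probability = 0.289062.
Step 5: alpha = 0.05. fail to reject H0.

n_eff = 8, pos = 6, neg = 2, p = 0.289062, fail to reject H0.


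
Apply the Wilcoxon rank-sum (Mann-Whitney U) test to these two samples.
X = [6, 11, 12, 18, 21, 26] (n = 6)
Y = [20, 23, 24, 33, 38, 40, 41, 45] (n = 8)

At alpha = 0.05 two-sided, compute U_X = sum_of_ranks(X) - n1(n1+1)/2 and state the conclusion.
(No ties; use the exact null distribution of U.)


Step 1: Combine and sort all 14 observations; assign midranks.
sorted (value, group): (6,X), (11,X), (12,X), (18,X), (20,Y), (21,X), (23,Y), (24,Y), (26,X), (33,Y), (38,Y), (40,Y), (41,Y), (45,Y)
ranks: 6->1, 11->2, 12->3, 18->4, 20->5, 21->6, 23->7, 24->8, 26->9, 33->10, 38->11, 40->12, 41->13, 45->14
Step 2: Rank sum for X: R1 = 1 + 2 + 3 + 4 + 6 + 9 = 25.
Step 3: U_X = R1 - n1(n1+1)/2 = 25 - 6*7/2 = 25 - 21 = 4.
       U_Y = n1*n2 - U_X = 48 - 4 = 44.
Step 4: No ties, so the exact null distribution of U (based on enumerating the C(14,6) = 3003 equally likely rank assignments) gives the two-sided p-value.
Step 5: p-value = 0.007992; compare to alpha = 0.05. reject H0.

U_X = 4, p = 0.007992, reject H0 at alpha = 0.05.


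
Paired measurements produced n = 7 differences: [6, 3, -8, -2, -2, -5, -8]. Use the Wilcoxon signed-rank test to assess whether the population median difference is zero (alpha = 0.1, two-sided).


Step 1: Drop any zero differences (none here) and take |d_i|.
|d| = [6, 3, 8, 2, 2, 5, 8]
Step 2: Midrank |d_i| (ties get averaged ranks).
ranks: |6|->5, |3|->3, |8|->6.5, |2|->1.5, |2|->1.5, |5|->4, |8|->6.5
Step 3: Attach original signs; sum ranks with positive sign and with negative sign.
W+ = 5 + 3 = 8
W- = 6.5 + 1.5 + 1.5 + 4 + 6.5 = 20
(Check: W+ + W- = 28 should equal n(n+1)/2 = 28.)
Step 4: Test statistic W = min(W+, W-) = 8.
Step 5: Ties in |d|, so use the tie-corrected normal approximation.
        E[W] = n(n+1)/4 = 7*8/4 = 14.
        Tie groups: |d|=2 (t=2), |d|=8 (t=2); sum(t^3 - t) = 12.
        Var[W] = n(n+1)(2n+1)/24 - sum(t^3-t)/48 = 840/24 - 12/48 = 34.75.
        z = (W - E[W]) / sqrt(Var[W]) = (8 - 14) / 5.8949 = -1.0178.
        Two-sided p = 2*Phi(z) = 0.308760.
Step 6: alpha = 0.1. fail to reject H0.

W+ = 8, W- = 20, W = min = 8, p = 0.308760, fail to reject H0.


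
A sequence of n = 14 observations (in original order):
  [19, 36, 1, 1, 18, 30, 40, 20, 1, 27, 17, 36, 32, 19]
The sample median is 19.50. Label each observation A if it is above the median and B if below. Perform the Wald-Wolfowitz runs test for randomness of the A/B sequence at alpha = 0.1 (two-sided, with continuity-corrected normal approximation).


Step 1: Compute median = 19.50; label A = above, B = below.
Labels in order: BABBBAAABABAAB  (n_A = 7, n_B = 7)
Step 2: Count runs R = 9.
Step 3: Under H0 (random ordering), E[R] = 2*n_A*n_B/(n_A+n_B) + 1 = 2*7*7/14 + 1 = 8.0000.
        Var[R] = 2*n_A*n_B*(2*n_A*n_B - n_A - n_B) / ((n_A+n_B)^2 * (n_A+n_B-1)) = 8232/2548 = 3.2308.
        SD[R] = 1.7974.
Step 4: Continuity-corrected z = (R - 0.5 - E[R]) / SD[R] = (9 - 0.5 - 8.0000) / 1.7974 = 0.2782.
Step 5: Two-sided p-value via normal approximation = 2*(1 - Phi(|z|)) = 0.780879.
Step 6: alpha = 0.1. fail to reject H0.

R = 9, z = 0.2782, p = 0.780879, fail to reject H0.


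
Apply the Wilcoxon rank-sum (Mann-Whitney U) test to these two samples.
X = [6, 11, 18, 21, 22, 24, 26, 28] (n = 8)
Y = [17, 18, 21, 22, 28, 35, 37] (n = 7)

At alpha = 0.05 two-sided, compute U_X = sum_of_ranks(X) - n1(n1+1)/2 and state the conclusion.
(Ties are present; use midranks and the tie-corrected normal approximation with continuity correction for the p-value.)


Step 1: Combine and sort all 15 observations; assign midranks.
sorted (value, group): (6,X), (11,X), (17,Y), (18,X), (18,Y), (21,X), (21,Y), (22,X), (22,Y), (24,X), (26,X), (28,X), (28,Y), (35,Y), (37,Y)
ranks: 6->1, 11->2, 17->3, 18->4.5, 18->4.5, 21->6.5, 21->6.5, 22->8.5, 22->8.5, 24->10, 26->11, 28->12.5, 28->12.5, 35->14, 37->15
Step 2: Rank sum for X: R1 = 1 + 2 + 4.5 + 6.5 + 8.5 + 10 + 11 + 12.5 = 56.
Step 3: U_X = R1 - n1(n1+1)/2 = 56 - 8*9/2 = 56 - 36 = 20.
       U_Y = n1*n2 - U_X = 56 - 20 = 36.
Step 4: Ties are present, so use the tie-corrected normal approximation (with continuity correction) for the p-value.
Step 5: p-value = 0.383714; compare to alpha = 0.05. fail to reject H0.

U_X = 20, p = 0.383714, fail to reject H0 at alpha = 0.05.


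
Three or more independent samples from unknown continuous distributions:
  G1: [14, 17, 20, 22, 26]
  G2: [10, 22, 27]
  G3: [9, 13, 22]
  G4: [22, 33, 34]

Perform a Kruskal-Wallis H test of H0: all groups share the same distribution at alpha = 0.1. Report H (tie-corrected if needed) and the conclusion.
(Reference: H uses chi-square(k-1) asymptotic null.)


Step 1: Combine all N = 14 observations and assign midranks.
sorted (value, group, rank): (9,G3,1), (10,G2,2), (13,G3,3), (14,G1,4), (17,G1,5), (20,G1,6), (22,G1,8.5), (22,G2,8.5), (22,G3,8.5), (22,G4,8.5), (26,G1,11), (27,G2,12), (33,G4,13), (34,G4,14)
Step 2: Sum ranks within each group.
R_1 = 34.5 (n_1 = 5)
R_2 = 22.5 (n_2 = 3)
R_3 = 12.5 (n_3 = 3)
R_4 = 35.5 (n_4 = 3)
Step 3: H = 12/(N(N+1)) * sum(R_i^2/n_i) - 3(N+1)
     = 12/(14*15) * (34.5^2/5 + 22.5^2/3 + 12.5^2/3 + 35.5^2/3) - 3*15
     = 0.057143 * 878.967 - 45
     = 5.226667.
Step 4: Ties present; correction factor C = 1 - 60/(14^3 - 14) = 0.978022. Corrected H = 5.226667 / 0.978022 = 5.344120.
Step 5: Under H0, H ~ chi^2(3); p-value = 0.148265.
Step 6: alpha = 0.1. fail to reject H0.

H = 5.3441, df = 3, p = 0.148265, fail to reject H0.


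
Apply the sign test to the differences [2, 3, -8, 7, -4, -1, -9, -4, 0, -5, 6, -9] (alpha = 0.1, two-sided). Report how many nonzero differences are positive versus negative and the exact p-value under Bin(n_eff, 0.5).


Step 1: Discard zero differences. Original n = 12; n_eff = number of nonzero differences = 11.
Nonzero differences (with sign): +2, +3, -8, +7, -4, -1, -9, -4, -5, +6, -9
Step 2: Count signs: positive = 4, negative = 7.
Step 3: Under H0: P(positive) = 0.5, so the number of positives S ~ Bin(11, 0.5).
Step 4: Two-sided exact p-value = sum of Bin(11,0.5) probabilities at or below the observed probability = 0.548828.
Step 5: alpha = 0.1. fail to reject H0.

n_eff = 11, pos = 4, neg = 7, p = 0.548828, fail to reject H0.


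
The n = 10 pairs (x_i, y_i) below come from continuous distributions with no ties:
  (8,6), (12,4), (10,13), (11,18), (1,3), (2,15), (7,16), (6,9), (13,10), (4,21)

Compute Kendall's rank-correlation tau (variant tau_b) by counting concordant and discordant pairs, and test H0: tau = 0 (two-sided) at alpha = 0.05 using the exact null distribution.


Step 1: Enumerate the 45 unordered pairs (i,j) with i<j and classify each by sign(x_j-x_i) * sign(y_j-y_i).
  (1,2):dx=+4,dy=-2->D; (1,3):dx=+2,dy=+7->C; (1,4):dx=+3,dy=+12->C; (1,5):dx=-7,dy=-3->C
  (1,6):dx=-6,dy=+9->D; (1,7):dx=-1,dy=+10->D; (1,8):dx=-2,dy=+3->D; (1,9):dx=+5,dy=+4->C
  (1,10):dx=-4,dy=+15->D; (2,3):dx=-2,dy=+9->D; (2,4):dx=-1,dy=+14->D; (2,5):dx=-11,dy=-1->C
  (2,6):dx=-10,dy=+11->D; (2,7):dx=-5,dy=+12->D; (2,8):dx=-6,dy=+5->D; (2,9):dx=+1,dy=+6->C
  (2,10):dx=-8,dy=+17->D; (3,4):dx=+1,dy=+5->C; (3,5):dx=-9,dy=-10->C; (3,6):dx=-8,dy=+2->D
  (3,7):dx=-3,dy=+3->D; (3,8):dx=-4,dy=-4->C; (3,9):dx=+3,dy=-3->D; (3,10):dx=-6,dy=+8->D
  (4,5):dx=-10,dy=-15->C; (4,6):dx=-9,dy=-3->C; (4,7):dx=-4,dy=-2->C; (4,8):dx=-5,dy=-9->C
  (4,9):dx=+2,dy=-8->D; (4,10):dx=-7,dy=+3->D; (5,6):dx=+1,dy=+12->C; (5,7):dx=+6,dy=+13->C
  (5,8):dx=+5,dy=+6->C; (5,9):dx=+12,dy=+7->C; (5,10):dx=+3,dy=+18->C; (6,7):dx=+5,dy=+1->C
  (6,8):dx=+4,dy=-6->D; (6,9):dx=+11,dy=-5->D; (6,10):dx=+2,dy=+6->C; (7,8):dx=-1,dy=-7->C
  (7,9):dx=+6,dy=-6->D; (7,10):dx=-3,dy=+5->D; (8,9):dx=+7,dy=+1->C; (8,10):dx=-2,dy=+12->D
  (9,10):dx=-9,dy=+11->D
Step 2: C = 22, D = 23, total pairs = 45.
Step 3: tau = (C - D)/(n(n-1)/2) = (22 - 23)/45 = -0.022222.
Step 4: Exact two-sided p-value (enumerate n! = 3628800 permutations of y under H0): p = 1.000000.
Step 5: alpha = 0.05. fail to reject H0.

tau_b = -0.0222 (C=22, D=23), p = 1.000000, fail to reject H0.


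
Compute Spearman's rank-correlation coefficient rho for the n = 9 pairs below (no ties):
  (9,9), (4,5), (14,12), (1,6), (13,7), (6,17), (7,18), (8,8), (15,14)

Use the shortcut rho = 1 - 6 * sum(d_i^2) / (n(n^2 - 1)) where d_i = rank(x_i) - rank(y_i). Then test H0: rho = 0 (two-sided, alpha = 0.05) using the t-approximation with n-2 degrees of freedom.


Step 1: Rank x and y separately (midranks; no ties here).
rank(x): 9->6, 4->2, 14->8, 1->1, 13->7, 6->3, 7->4, 8->5, 15->9
rank(y): 9->5, 5->1, 12->6, 6->2, 7->3, 17->8, 18->9, 8->4, 14->7
Step 2: d_i = R_x(i) - R_y(i); compute d_i^2.
  (6-5)^2=1, (2-1)^2=1, (8-6)^2=4, (1-2)^2=1, (7-3)^2=16, (3-8)^2=25, (4-9)^2=25, (5-4)^2=1, (9-7)^2=4
sum(d^2) = 78.
Step 3: rho = 1 - 6*78 / (9*(9^2 - 1)) = 1 - 468/720 = 0.350000.
Step 4: Under H0, t = rho * sqrt((n-2)/(1-rho^2)) = 0.9885 ~ t(7).
Step 5: Two-sided p-value from the t-distribution with 7 df = 0.355820.
Step 6: alpha = 0.05. fail to reject H0.

rho = 0.3500, p = 0.355820, fail to reject H0 at alpha = 0.05.


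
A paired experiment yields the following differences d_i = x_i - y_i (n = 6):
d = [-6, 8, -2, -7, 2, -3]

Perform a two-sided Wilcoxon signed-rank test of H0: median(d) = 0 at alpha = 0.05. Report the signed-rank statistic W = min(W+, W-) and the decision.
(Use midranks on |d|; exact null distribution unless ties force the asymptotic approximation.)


Step 1: Drop any zero differences (none here) and take |d_i|.
|d| = [6, 8, 2, 7, 2, 3]
Step 2: Midrank |d_i| (ties get averaged ranks).
ranks: |6|->4, |8|->6, |2|->1.5, |7|->5, |2|->1.5, |3|->3
Step 3: Attach original signs; sum ranks with positive sign and with negative sign.
W+ = 6 + 1.5 = 7.5
W- = 4 + 1.5 + 5 + 3 = 13.5
(Check: W+ + W- = 21 should equal n(n+1)/2 = 21.)
Step 4: Test statistic W = min(W+, W-) = 7.5.
Step 5: Ties in |d|, so use the tie-corrected normal approximation.
        E[W] = n(n+1)/4 = 6*7/4 = 10.5.
        Tie groups: |d|=2 (t=2); sum(t^3 - t) = 6.
        Var[W] = n(n+1)(2n+1)/24 - sum(t^3-t)/48 = 546/24 - 6/48 = 22.625.
        z = (W - E[W]) / sqrt(Var[W]) = (7.5 - 10.5) / 4.7566 = -0.6307.
        Two-sided p = 2*Phi(z) = 0.528233.
Step 6: alpha = 0.05. fail to reject H0.

W+ = 7.5, W- = 13.5, W = min = 7.5, p = 0.528233, fail to reject H0.


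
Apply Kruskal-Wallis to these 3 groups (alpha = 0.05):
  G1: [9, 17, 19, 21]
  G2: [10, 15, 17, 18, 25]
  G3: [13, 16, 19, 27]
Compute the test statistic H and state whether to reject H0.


Step 1: Combine all N = 13 observations and assign midranks.
sorted (value, group, rank): (9,G1,1), (10,G2,2), (13,G3,3), (15,G2,4), (16,G3,5), (17,G1,6.5), (17,G2,6.5), (18,G2,8), (19,G1,9.5), (19,G3,9.5), (21,G1,11), (25,G2,12), (27,G3,13)
Step 2: Sum ranks within each group.
R_1 = 28 (n_1 = 4)
R_2 = 32.5 (n_2 = 5)
R_3 = 30.5 (n_3 = 4)
Step 3: H = 12/(N(N+1)) * sum(R_i^2/n_i) - 3(N+1)
     = 12/(13*14) * (28^2/4 + 32.5^2/5 + 30.5^2/4) - 3*14
     = 0.065934 * 639.812 - 42
     = 0.185440.
Step 4: Ties present; correction factor C = 1 - 12/(13^3 - 13) = 0.994505. Corrected H = 0.185440 / 0.994505 = 0.186464.
Step 5: Under H0, H ~ chi^2(2); p-value = 0.910982.
Step 6: alpha = 0.05. fail to reject H0.

H = 0.1865, df = 2, p = 0.910982, fail to reject H0.


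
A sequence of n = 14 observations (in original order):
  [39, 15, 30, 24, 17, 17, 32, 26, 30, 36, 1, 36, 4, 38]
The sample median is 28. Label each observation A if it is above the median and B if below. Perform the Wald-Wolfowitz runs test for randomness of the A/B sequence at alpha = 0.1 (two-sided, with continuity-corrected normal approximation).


Step 1: Compute median = 28; label A = above, B = below.
Labels in order: ABABBBABAABABA  (n_A = 7, n_B = 7)
Step 2: Count runs R = 11.
Step 3: Under H0 (random ordering), E[R] = 2*n_A*n_B/(n_A+n_B) + 1 = 2*7*7/14 + 1 = 8.0000.
        Var[R] = 2*n_A*n_B*(2*n_A*n_B - n_A - n_B) / ((n_A+n_B)^2 * (n_A+n_B-1)) = 8232/2548 = 3.2308.
        SD[R] = 1.7974.
Step 4: Continuity-corrected z = (R - 0.5 - E[R]) / SD[R] = (11 - 0.5 - 8.0000) / 1.7974 = 1.3909.
Step 5: Two-sided p-value via normal approximation = 2*(1 - Phi(|z|)) = 0.164264.
Step 6: alpha = 0.1. fail to reject H0.

R = 11, z = 1.3909, p = 0.164264, fail to reject H0.


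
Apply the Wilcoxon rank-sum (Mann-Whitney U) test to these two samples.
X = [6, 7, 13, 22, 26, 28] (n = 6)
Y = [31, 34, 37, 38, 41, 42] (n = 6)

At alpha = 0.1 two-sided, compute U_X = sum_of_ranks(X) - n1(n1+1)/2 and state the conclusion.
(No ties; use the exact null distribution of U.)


Step 1: Combine and sort all 12 observations; assign midranks.
sorted (value, group): (6,X), (7,X), (13,X), (22,X), (26,X), (28,X), (31,Y), (34,Y), (37,Y), (38,Y), (41,Y), (42,Y)
ranks: 6->1, 7->2, 13->3, 22->4, 26->5, 28->6, 31->7, 34->8, 37->9, 38->10, 41->11, 42->12
Step 2: Rank sum for X: R1 = 1 + 2 + 3 + 4 + 5 + 6 = 21.
Step 3: U_X = R1 - n1(n1+1)/2 = 21 - 6*7/2 = 21 - 21 = 0.
       U_Y = n1*n2 - U_X = 36 - 0 = 36.
Step 4: No ties, so the exact null distribution of U (based on enumerating the C(12,6) = 924 equally likely rank assignments) gives the two-sided p-value.
Step 5: p-value = 0.002165; compare to alpha = 0.1. reject H0.

U_X = 0, p = 0.002165, reject H0 at alpha = 0.1.
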